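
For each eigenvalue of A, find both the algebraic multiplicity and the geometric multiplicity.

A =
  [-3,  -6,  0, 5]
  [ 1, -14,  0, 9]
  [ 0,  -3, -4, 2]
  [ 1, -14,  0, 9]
λ = -4: alg = 3, geom = 1; λ = 0: alg = 1, geom = 1

Step 1 — factor the characteristic polynomial to read off the algebraic multiplicities:
  χ_A(x) = x*(x + 4)^3

Step 2 — compute geometric multiplicities via the rank-nullity identity g(λ) = n − rank(A − λI):
  rank(A − (-4)·I) = 3, so dim ker(A − (-4)·I) = n − 3 = 1
  rank(A − (0)·I) = 3, so dim ker(A − (0)·I) = n − 3 = 1

Summary:
  λ = -4: algebraic multiplicity = 3, geometric multiplicity = 1
  λ = 0: algebraic multiplicity = 1, geometric multiplicity = 1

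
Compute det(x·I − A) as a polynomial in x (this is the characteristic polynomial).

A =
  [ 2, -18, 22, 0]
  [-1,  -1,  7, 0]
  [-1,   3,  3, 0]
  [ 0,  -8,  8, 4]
x^4 - 8*x^3 + 128*x - 256

Expanding det(x·I − A) (e.g. by cofactor expansion or by noting that A is similar to its Jordan form J, which has the same characteristic polynomial as A) gives
  χ_A(x) = x^4 - 8*x^3 + 128*x - 256
which factors as (x - 4)^3*(x + 4). The eigenvalues (with algebraic multiplicities) are λ = -4 with multiplicity 1, λ = 4 with multiplicity 3.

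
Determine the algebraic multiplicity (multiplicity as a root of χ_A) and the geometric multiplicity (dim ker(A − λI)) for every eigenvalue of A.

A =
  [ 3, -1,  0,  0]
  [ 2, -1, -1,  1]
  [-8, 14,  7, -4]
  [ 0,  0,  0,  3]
λ = 3: alg = 4, geom = 2

Step 1 — factor the characteristic polynomial to read off the algebraic multiplicities:
  χ_A(x) = (x - 3)^4

Step 2 — compute geometric multiplicities via the rank-nullity identity g(λ) = n − rank(A − λI):
  rank(A − (3)·I) = 2, so dim ker(A − (3)·I) = n − 2 = 2

Summary:
  λ = 3: algebraic multiplicity = 4, geometric multiplicity = 2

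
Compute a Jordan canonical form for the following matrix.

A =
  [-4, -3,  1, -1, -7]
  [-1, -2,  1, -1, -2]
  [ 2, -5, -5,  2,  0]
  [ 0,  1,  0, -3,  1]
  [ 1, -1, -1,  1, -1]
J_3(-3) ⊕ J_2(-3)

The characteristic polynomial is
  det(x·I − A) = x^5 + 15*x^4 + 90*x^3 + 270*x^2 + 405*x + 243 = (x + 3)^5

Eigenvalues and multiplicities (the geometric multiplicity of λ is n − rank(A − λI), which equals the number of Jordan blocks for λ):
  λ = -3: algebraic multiplicity = 5, geometric multiplicity = 2

Determining the block sizes for each eigenvalue:
  λ = -3: with am = 5 and gm = 2, the partition is not yet determined (e.g. several partitions of 5 into 2 parts exist). Let N = A − (-3)·I. Computing rank(N^1) = 3, rank(N^2) = 1, rank(N^3) = 0; the number of blocks of size ≥ j is rank(N^{j−1}) − rank(N^j), giving [2, 2, 1]. So we have 1 block(s) of size 3, 1 block(s) of size 2 → block sizes [3, 2]

Assembling the blocks gives a Jordan form
J =
  [-3,  1,  0,  0,  0]
  [ 0, -3,  1,  0,  0]
  [ 0,  0, -3,  0,  0]
  [ 0,  0,  0, -3,  1]
  [ 0,  0,  0,  0, -3]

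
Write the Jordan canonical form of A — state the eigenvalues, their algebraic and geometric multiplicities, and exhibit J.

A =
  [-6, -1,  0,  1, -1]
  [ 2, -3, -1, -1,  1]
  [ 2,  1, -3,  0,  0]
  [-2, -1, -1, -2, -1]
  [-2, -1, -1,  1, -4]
J_3(-4) ⊕ J_1(-3) ⊕ J_1(-3)

The characteristic polynomial is
  det(x·I − A) = x^5 + 18*x^4 + 129*x^3 + 460*x^2 + 816*x + 576 = (x + 3)^2*(x + 4)^3

Eigenvalues and multiplicities (the geometric multiplicity of λ is n − rank(A − λI), which equals the number of Jordan blocks for λ):
  λ = -4: algebraic multiplicity = 3, geometric multiplicity = 1
  λ = -3: algebraic multiplicity = 2, geometric multiplicity = 2

Determining the block sizes for each eigenvalue:
  λ = -4: one block (gm = 1), so the single block has size am = 3 → block sizes [3]
  λ = -3: gm = am = 2, so every block has size 1 → block sizes [1, 1]

Assembling the blocks gives a Jordan form
J =
  [-4,  1,  0,  0,  0]
  [ 0, -4,  1,  0,  0]
  [ 0,  0, -4,  0,  0]
  [ 0,  0,  0, -3,  0]
  [ 0,  0,  0,  0, -3]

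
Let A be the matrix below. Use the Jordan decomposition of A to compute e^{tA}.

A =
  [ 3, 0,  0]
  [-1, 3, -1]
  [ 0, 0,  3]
e^{tA} =
  [exp(3*t), 0, 0]
  [-t*exp(3*t), exp(3*t), -t*exp(3*t)]
  [0, 0, exp(3*t)]

Strategy: write A = P · J · P⁻¹ where J is a Jordan canonical form, so e^{tA} = P · e^{tJ} · P⁻¹, and e^{tJ} can be computed block-by-block.

A has Jordan form
J =
  [3, 1, 0]
  [0, 3, 0]
  [0, 0, 3]
(up to reordering of blocks).

Per-block formulas:
  For a 1×1 block at λ = 3: exp(t · [3]) = [e^(3t)].
  For a 2×2 Jordan block J_2(3): exp(t · J_2(3)) = e^(3t)·(I + t·N), where N is the 2×2 nilpotent shift.

After assembling e^{tJ} and conjugating by P, we get:

e^{tA} =
  [exp(3*t), 0, 0]
  [-t*exp(3*t), exp(3*t), -t*exp(3*t)]
  [0, 0, exp(3*t)]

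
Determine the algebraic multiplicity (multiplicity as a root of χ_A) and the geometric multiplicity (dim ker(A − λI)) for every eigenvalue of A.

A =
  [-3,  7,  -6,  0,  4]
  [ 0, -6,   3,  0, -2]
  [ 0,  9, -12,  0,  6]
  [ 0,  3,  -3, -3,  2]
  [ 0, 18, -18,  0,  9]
λ = -3: alg = 5, geom = 3

Step 1 — factor the characteristic polynomial to read off the algebraic multiplicities:
  χ_A(x) = (x + 3)^5

Step 2 — compute geometric multiplicities via the rank-nullity identity g(λ) = n − rank(A − λI):
  rank(A − (-3)·I) = 2, so dim ker(A − (-3)·I) = n − 2 = 3

Summary:
  λ = -3: algebraic multiplicity = 5, geometric multiplicity = 3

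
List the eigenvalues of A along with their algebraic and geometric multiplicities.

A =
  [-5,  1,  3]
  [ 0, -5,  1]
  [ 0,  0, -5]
λ = -5: alg = 3, geom = 1

Step 1 — factor the characteristic polynomial to read off the algebraic multiplicities:
  χ_A(x) = (x + 5)^3

Step 2 — compute geometric multiplicities via the rank-nullity identity g(λ) = n − rank(A − λI):
  rank(A − (-5)·I) = 2, so dim ker(A − (-5)·I) = n − 2 = 1

Summary:
  λ = -5: algebraic multiplicity = 3, geometric multiplicity = 1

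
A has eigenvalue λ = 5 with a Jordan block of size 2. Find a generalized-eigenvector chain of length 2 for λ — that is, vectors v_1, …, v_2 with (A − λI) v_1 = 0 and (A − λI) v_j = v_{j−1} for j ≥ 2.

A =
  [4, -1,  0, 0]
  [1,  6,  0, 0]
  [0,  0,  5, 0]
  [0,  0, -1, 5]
A Jordan chain for λ = 5 of length 2:
v_1 = (-1, 1, 0, 0)ᵀ
v_2 = (1, 0, 0, 0)ᵀ

Let N = A − (5)·I. We want v_2 with N^2 v_2 = 0 but N^1 v_2 ≠ 0; then v_{j-1} := N · v_j for j = 2, …, 2.

Pick v_2 = (1, 0, 0, 0)ᵀ.
Then v_1 = N · v_2 = (-1, 1, 0, 0)ᵀ.

Sanity check: (A − (5)·I) v_1 = (0, 0, 0, 0)ᵀ = 0. ✓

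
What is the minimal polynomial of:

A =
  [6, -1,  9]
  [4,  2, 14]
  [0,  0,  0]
x^3 - 8*x^2 + 16*x

The characteristic polynomial is χ_A(x) = x*(x - 4)^2, so the eigenvalues are known. The minimal polynomial is
  m_A(x) = Π_λ (x − λ)^{k_λ}
where k_λ is the size of the *largest* Jordan block for λ (equivalently, the smallest k with (A − λI)^k v = 0 for every generalised eigenvector v of λ).

  λ = 0: largest Jordan block has size 1, contributing (x − 0)
  λ = 4: largest Jordan block has size 2, contributing (x − 4)^2

So m_A(x) = x*(x - 4)^2 = x^3 - 8*x^2 + 16*x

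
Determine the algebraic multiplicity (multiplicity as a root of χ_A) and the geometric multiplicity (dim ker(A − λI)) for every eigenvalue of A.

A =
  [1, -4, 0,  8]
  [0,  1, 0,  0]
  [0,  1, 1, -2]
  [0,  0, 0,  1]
λ = 1: alg = 4, geom = 3

Step 1 — factor the characteristic polynomial to read off the algebraic multiplicities:
  χ_A(x) = (x - 1)^4

Step 2 — compute geometric multiplicities via the rank-nullity identity g(λ) = n − rank(A − λI):
  rank(A − (1)·I) = 1, so dim ker(A − (1)·I) = n − 1 = 3

Summary:
  λ = 1: algebraic multiplicity = 4, geometric multiplicity = 3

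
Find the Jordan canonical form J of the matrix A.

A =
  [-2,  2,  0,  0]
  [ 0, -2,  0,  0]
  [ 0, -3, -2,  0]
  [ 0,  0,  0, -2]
J_2(-2) ⊕ J_1(-2) ⊕ J_1(-2)

The characteristic polynomial is
  det(x·I − A) = x^4 + 8*x^3 + 24*x^2 + 32*x + 16 = (x + 2)^4

Eigenvalues and multiplicities (the geometric multiplicity of λ is n − rank(A − λI), which equals the number of Jordan blocks for λ):
  λ = -2: algebraic multiplicity = 4, geometric multiplicity = 3

Determining the block sizes for each eigenvalue:
  λ = -2: 3 blocks summing to 4 forces exactly one block of size 2 and the rest size 1 → block sizes [2, 1, 1]

Assembling the blocks gives a Jordan form
J =
  [-2,  1,  0,  0]
  [ 0, -2,  0,  0]
  [ 0,  0, -2,  0]
  [ 0,  0,  0, -2]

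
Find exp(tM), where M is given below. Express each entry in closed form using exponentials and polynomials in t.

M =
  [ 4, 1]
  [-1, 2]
e^{tM} =
  [t*exp(3*t) + exp(3*t), t*exp(3*t)]
  [-t*exp(3*t), -t*exp(3*t) + exp(3*t)]

Strategy: write M = P · J · P⁻¹ where J is a Jordan canonical form, so e^{tM} = P · e^{tJ} · P⁻¹, and e^{tJ} can be computed block-by-block.

M has Jordan form
J =
  [3, 1]
  [0, 3]
(up to reordering of blocks).

Per-block formulas:
  For a 2×2 Jordan block J_2(3): exp(t · J_2(3)) = e^(3t)·(I + t·N), where N is the 2×2 nilpotent shift.

After assembling e^{tJ} and conjugating by P, we get:

e^{tM} =
  [t*exp(3*t) + exp(3*t), t*exp(3*t)]
  [-t*exp(3*t), -t*exp(3*t) + exp(3*t)]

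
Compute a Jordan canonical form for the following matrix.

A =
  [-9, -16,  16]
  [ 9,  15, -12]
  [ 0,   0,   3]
J_2(3) ⊕ J_1(3)

The characteristic polynomial is
  det(x·I − A) = x^3 - 9*x^2 + 27*x - 27 = (x - 3)^3

Eigenvalues and multiplicities (the geometric multiplicity of λ is n − rank(A − λI), which equals the number of Jordan blocks for λ):
  λ = 3: algebraic multiplicity = 3, geometric multiplicity = 2

Determining the block sizes for each eigenvalue:
  λ = 3: 2 blocks summing to 3 forces exactly one block of size 2 and the rest size 1 → block sizes [2, 1]

Assembling the blocks gives a Jordan form
J =
  [3, 1, 0]
  [0, 3, 0]
  [0, 0, 3]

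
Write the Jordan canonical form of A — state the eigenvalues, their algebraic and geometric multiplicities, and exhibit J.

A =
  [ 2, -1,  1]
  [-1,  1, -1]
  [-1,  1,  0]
J_3(1)

The characteristic polynomial is
  det(x·I − A) = x^3 - 3*x^2 + 3*x - 1 = (x - 1)^3

Eigenvalues and multiplicities (the geometric multiplicity of λ is n − rank(A − λI), which equals the number of Jordan blocks for λ):
  λ = 1: algebraic multiplicity = 3, geometric multiplicity = 1

Determining the block sizes for each eigenvalue:
  λ = 1: one block (gm = 1), so the single block has size am = 3 → block sizes [3]

Assembling the blocks gives a Jordan form
J =
  [1, 1, 0]
  [0, 1, 1]
  [0, 0, 1]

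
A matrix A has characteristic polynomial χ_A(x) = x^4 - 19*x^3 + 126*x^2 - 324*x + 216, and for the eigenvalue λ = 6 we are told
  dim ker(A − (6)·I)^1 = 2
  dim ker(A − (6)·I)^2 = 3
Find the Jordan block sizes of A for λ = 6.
Block sizes for λ = 6: [2, 1]

From the dimensions of kernels of powers, the number of Jordan blocks of size at least j is d_j − d_{j−1} where d_j = dim ker(N^j) (with d_0 = 0). Computing the differences gives [2, 1].
The number of blocks of size exactly k is (#blocks of size ≥ k) − (#blocks of size ≥ k + 1), so the partition is: 1 block(s) of size 1, 1 block(s) of size 2.
In nonincreasing order the block sizes are [2, 1].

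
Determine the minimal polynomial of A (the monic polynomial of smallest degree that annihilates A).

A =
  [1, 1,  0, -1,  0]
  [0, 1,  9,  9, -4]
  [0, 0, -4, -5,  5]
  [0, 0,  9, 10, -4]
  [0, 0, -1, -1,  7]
x^4 - 14*x^3 + 61*x^2 - 84*x + 36

The characteristic polynomial is χ_A(x) = (x - 6)^2*(x - 1)^3, so the eigenvalues are known. The minimal polynomial is
  m_A(x) = Π_λ (x − λ)^{k_λ}
where k_λ is the size of the *largest* Jordan block for λ (equivalently, the smallest k with (A − λI)^k v = 0 for every generalised eigenvector v of λ).

  λ = 1: largest Jordan block has size 2, contributing (x − 1)^2
  λ = 6: largest Jordan block has size 2, contributing (x − 6)^2

So m_A(x) = (x - 6)^2*(x - 1)^2 = x^4 - 14*x^3 + 61*x^2 - 84*x + 36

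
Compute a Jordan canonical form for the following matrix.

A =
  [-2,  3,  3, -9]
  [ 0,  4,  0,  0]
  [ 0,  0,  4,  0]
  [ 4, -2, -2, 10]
J_2(4) ⊕ J_1(4) ⊕ J_1(4)

The characteristic polynomial is
  det(x·I − A) = x^4 - 16*x^3 + 96*x^2 - 256*x + 256 = (x - 4)^4

Eigenvalues and multiplicities (the geometric multiplicity of λ is n − rank(A − λI), which equals the number of Jordan blocks for λ):
  λ = 4: algebraic multiplicity = 4, geometric multiplicity = 3

Determining the block sizes for each eigenvalue:
  λ = 4: 3 blocks summing to 4 forces exactly one block of size 2 and the rest size 1 → block sizes [2, 1, 1]

Assembling the blocks gives a Jordan form
J =
  [4, 1, 0, 0]
  [0, 4, 0, 0]
  [0, 0, 4, 0]
  [0, 0, 0, 4]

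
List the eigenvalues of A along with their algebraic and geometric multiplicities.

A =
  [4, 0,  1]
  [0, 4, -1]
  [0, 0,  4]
λ = 4: alg = 3, geom = 2

Step 1 — factor the characteristic polynomial to read off the algebraic multiplicities:
  χ_A(x) = (x - 4)^3

Step 2 — compute geometric multiplicities via the rank-nullity identity g(λ) = n − rank(A − λI):
  rank(A − (4)·I) = 1, so dim ker(A − (4)·I) = n − 1 = 2

Summary:
  λ = 4: algebraic multiplicity = 3, geometric multiplicity = 2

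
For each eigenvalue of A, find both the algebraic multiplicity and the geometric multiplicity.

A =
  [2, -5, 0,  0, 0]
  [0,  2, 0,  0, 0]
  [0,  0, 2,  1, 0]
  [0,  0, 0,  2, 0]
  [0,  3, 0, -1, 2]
λ = 2: alg = 5, geom = 3

Step 1 — factor the characteristic polynomial to read off the algebraic multiplicities:
  χ_A(x) = (x - 2)^5

Step 2 — compute geometric multiplicities via the rank-nullity identity g(λ) = n − rank(A − λI):
  rank(A − (2)·I) = 2, so dim ker(A − (2)·I) = n − 2 = 3

Summary:
  λ = 2: algebraic multiplicity = 5, geometric multiplicity = 3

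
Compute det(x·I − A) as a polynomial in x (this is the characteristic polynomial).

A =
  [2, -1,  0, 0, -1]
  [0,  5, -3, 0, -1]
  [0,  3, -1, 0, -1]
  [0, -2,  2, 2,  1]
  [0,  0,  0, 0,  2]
x^5 - 10*x^4 + 40*x^3 - 80*x^2 + 80*x - 32

Expanding det(x·I − A) (e.g. by cofactor expansion or by noting that A is similar to its Jordan form J, which has the same characteristic polynomial as A) gives
  χ_A(x) = x^5 - 10*x^4 + 40*x^3 - 80*x^2 + 80*x - 32
which factors as (x - 2)^5. The eigenvalues (with algebraic multiplicities) are λ = 2 with multiplicity 5.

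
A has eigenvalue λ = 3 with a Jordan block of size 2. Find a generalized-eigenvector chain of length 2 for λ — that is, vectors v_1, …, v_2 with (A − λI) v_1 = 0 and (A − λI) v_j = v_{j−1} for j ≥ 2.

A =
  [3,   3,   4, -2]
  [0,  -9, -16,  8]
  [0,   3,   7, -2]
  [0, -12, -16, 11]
A Jordan chain for λ = 3 of length 2:
v_1 = (3, -12, 3, -12)ᵀ
v_2 = (0, 1, 0, 0)ᵀ

Let N = A − (3)·I. We want v_2 with N^2 v_2 = 0 but N^1 v_2 ≠ 0; then v_{j-1} := N · v_j for j = 2, …, 2.

Pick v_2 = (0, 1, 0, 0)ᵀ.
Then v_1 = N · v_2 = (3, -12, 3, -12)ᵀ.

Sanity check: (A − (3)·I) v_1 = (0, 0, 0, 0)ᵀ = 0. ✓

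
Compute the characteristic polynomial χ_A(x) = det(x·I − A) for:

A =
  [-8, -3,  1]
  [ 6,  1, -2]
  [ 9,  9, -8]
x^3 + 15*x^2 + 75*x + 125

Expanding det(x·I − A) (e.g. by cofactor expansion or by noting that A is similar to its Jordan form J, which has the same characteristic polynomial as A) gives
  χ_A(x) = x^3 + 15*x^2 + 75*x + 125
which factors as (x + 5)^3. The eigenvalues (with algebraic multiplicities) are λ = -5 with multiplicity 3.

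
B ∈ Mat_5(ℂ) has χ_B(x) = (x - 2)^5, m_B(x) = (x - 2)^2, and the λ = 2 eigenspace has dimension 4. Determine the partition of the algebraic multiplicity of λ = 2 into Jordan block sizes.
Block sizes for λ = 2: [2, 1, 1, 1]

Step 1 — from the characteristic polynomial, algebraic multiplicity of λ = 2 is 5. From dim ker(B − (2)·I) = 4, there are exactly 4 Jordan blocks for λ = 2.
Step 2 — from the minimal polynomial, the factor (x − 2)^2 tells us the largest block for λ = 2 has size 2.
Step 3 — with total size 5, 4 blocks, and largest block 2, the block sizes (in nonincreasing order) are [2, 1, 1, 1].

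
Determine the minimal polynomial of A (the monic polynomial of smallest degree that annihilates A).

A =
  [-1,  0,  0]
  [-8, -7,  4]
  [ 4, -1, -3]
x^3 + 11*x^2 + 35*x + 25

The characteristic polynomial is χ_A(x) = (x + 1)*(x + 5)^2, so the eigenvalues are known. The minimal polynomial is
  m_A(x) = Π_λ (x − λ)^{k_λ}
where k_λ is the size of the *largest* Jordan block for λ (equivalently, the smallest k with (A − λI)^k v = 0 for every generalised eigenvector v of λ).

  λ = -5: largest Jordan block has size 2, contributing (x + 5)^2
  λ = -1: largest Jordan block has size 1, contributing (x + 1)

So m_A(x) = (x + 1)*(x + 5)^2 = x^3 + 11*x^2 + 35*x + 25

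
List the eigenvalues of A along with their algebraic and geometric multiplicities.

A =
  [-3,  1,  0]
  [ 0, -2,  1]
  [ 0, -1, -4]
λ = -3: alg = 3, geom = 1

Step 1 — factor the characteristic polynomial to read off the algebraic multiplicities:
  χ_A(x) = (x + 3)^3

Step 2 — compute geometric multiplicities via the rank-nullity identity g(λ) = n − rank(A − λI):
  rank(A − (-3)·I) = 2, so dim ker(A − (-3)·I) = n − 2 = 1

Summary:
  λ = -3: algebraic multiplicity = 3, geometric multiplicity = 1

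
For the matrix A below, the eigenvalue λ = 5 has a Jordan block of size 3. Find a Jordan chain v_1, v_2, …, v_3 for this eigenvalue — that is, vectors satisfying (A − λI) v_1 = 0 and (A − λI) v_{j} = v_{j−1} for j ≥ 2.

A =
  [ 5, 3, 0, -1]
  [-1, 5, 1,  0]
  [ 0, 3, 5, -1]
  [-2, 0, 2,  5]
A Jordan chain for λ = 5 of length 3:
v_1 = (-1, 0, -1, 0)ᵀ
v_2 = (0, -1, 0, -2)ᵀ
v_3 = (1, 0, 0, 0)ᵀ

Let N = A − (5)·I. We want v_3 with N^3 v_3 = 0 but N^2 v_3 ≠ 0; then v_{j-1} := N · v_j for j = 3, …, 2.

Pick v_3 = (1, 0, 0, 0)ᵀ.
Then v_2 = N · v_3 = (0, -1, 0, -2)ᵀ.
Then v_1 = N · v_2 = (-1, 0, -1, 0)ᵀ.

Sanity check: (A − (5)·I) v_1 = (0, 0, 0, 0)ᵀ = 0. ✓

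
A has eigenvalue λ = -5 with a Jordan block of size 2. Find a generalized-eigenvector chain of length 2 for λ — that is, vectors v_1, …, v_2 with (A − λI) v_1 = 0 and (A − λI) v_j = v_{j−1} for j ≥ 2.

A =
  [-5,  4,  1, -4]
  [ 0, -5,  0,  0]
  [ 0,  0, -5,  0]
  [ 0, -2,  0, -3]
A Jordan chain for λ = -5 of length 2:
v_1 = (1, 0, 0, 0)ᵀ
v_2 = (0, 0, 1, 0)ᵀ

Let N = A − (-5)·I. We want v_2 with N^2 v_2 = 0 but N^1 v_2 ≠ 0; then v_{j-1} := N · v_j for j = 2, …, 2.

Pick v_2 = (0, 0, 1, 0)ᵀ.
Then v_1 = N · v_2 = (1, 0, 0, 0)ᵀ.

Sanity check: (A − (-5)·I) v_1 = (0, 0, 0, 0)ᵀ = 0. ✓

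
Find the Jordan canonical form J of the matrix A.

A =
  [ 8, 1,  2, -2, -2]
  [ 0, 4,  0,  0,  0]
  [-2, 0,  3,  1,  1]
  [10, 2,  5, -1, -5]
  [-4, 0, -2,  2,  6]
J_2(4) ⊕ J_2(4) ⊕ J_1(4)

The characteristic polynomial is
  det(x·I − A) = x^5 - 20*x^4 + 160*x^3 - 640*x^2 + 1280*x - 1024 = (x - 4)^5

Eigenvalues and multiplicities (the geometric multiplicity of λ is n − rank(A − λI), which equals the number of Jordan blocks for λ):
  λ = 4: algebraic multiplicity = 5, geometric multiplicity = 3

Determining the block sizes for each eigenvalue:
  λ = 4: with am = 5 and gm = 3, the partition is not yet determined (e.g. several partitions of 5 into 3 parts exist). Let N = A − (4)·I. Computing rank(N^1) = 2, rank(N^2) = 0; the number of blocks of size ≥ j is rank(N^{j−1}) − rank(N^j), giving [3, 2]. So we have 2 block(s) of size 2, 1 block(s) of size 1 → block sizes [2, 2, 1]

Assembling the blocks gives a Jordan form
J =
  [4, 1, 0, 0, 0]
  [0, 4, 0, 0, 0]
  [0, 0, 4, 1, 0]
  [0, 0, 0, 4, 0]
  [0, 0, 0, 0, 4]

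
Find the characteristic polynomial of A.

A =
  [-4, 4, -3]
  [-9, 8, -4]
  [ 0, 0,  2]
x^3 - 6*x^2 + 12*x - 8

Expanding det(x·I − A) (e.g. by cofactor expansion or by noting that A is similar to its Jordan form J, which has the same characteristic polynomial as A) gives
  χ_A(x) = x^3 - 6*x^2 + 12*x - 8
which factors as (x - 2)^3. The eigenvalues (with algebraic multiplicities) are λ = 2 with multiplicity 3.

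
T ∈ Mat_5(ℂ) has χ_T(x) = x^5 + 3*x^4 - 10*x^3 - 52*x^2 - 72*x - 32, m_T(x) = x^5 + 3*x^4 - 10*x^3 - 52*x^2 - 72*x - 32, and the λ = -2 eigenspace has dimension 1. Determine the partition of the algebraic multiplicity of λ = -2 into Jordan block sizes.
Block sizes for λ = -2: [3]

Step 1 — from the characteristic polynomial, algebraic multiplicity of λ = -2 is 3. From dim ker(T − (-2)·I) = 1, there are exactly 1 Jordan blocks for λ = -2.
Step 2 — from the minimal polynomial, the factor (x + 2)^3 tells us the largest block for λ = -2 has size 3.
Step 3 — with total size 3, 1 blocks, and largest block 3, the block sizes (in nonincreasing order) are [3].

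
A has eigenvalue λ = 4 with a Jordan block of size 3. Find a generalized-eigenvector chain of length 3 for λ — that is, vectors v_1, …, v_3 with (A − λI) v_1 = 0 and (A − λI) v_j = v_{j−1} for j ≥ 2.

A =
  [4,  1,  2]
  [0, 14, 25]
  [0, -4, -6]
A Jordan chain for λ = 4 of length 3:
v_1 = (2, 0, 0)ᵀ
v_2 = (1, 10, -4)ᵀ
v_3 = (0, 1, 0)ᵀ

Let N = A − (4)·I. We want v_3 with N^3 v_3 = 0 but N^2 v_3 ≠ 0; then v_{j-1} := N · v_j for j = 3, …, 2.

Pick v_3 = (0, 1, 0)ᵀ.
Then v_2 = N · v_3 = (1, 10, -4)ᵀ.
Then v_1 = N · v_2 = (2, 0, 0)ᵀ.

Sanity check: (A − (4)·I) v_1 = (0, 0, 0)ᵀ = 0. ✓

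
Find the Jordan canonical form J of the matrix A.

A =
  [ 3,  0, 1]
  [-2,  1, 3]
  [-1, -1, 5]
J_3(3)

The characteristic polynomial is
  det(x·I − A) = x^3 - 9*x^2 + 27*x - 27 = (x - 3)^3

Eigenvalues and multiplicities (the geometric multiplicity of λ is n − rank(A − λI), which equals the number of Jordan blocks for λ):
  λ = 3: algebraic multiplicity = 3, geometric multiplicity = 1

Determining the block sizes for each eigenvalue:
  λ = 3: one block (gm = 1), so the single block has size am = 3 → block sizes [3]

Assembling the blocks gives a Jordan form
J =
  [3, 1, 0]
  [0, 3, 1]
  [0, 0, 3]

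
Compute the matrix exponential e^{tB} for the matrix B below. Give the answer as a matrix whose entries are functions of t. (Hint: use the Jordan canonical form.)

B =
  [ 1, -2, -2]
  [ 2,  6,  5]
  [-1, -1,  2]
e^{tB} =
  [t^2*exp(3*t) - 2*t*exp(3*t) + exp(3*t), -2*t*exp(3*t), -2*t^2*exp(3*t) - 2*t*exp(3*t)]
  [-3*t^2*exp(3*t)/2 + 2*t*exp(3*t), 3*t*exp(3*t) + exp(3*t), 3*t^2*exp(3*t) + 5*t*exp(3*t)]
  [t^2*exp(3*t)/2 - t*exp(3*t), -t*exp(3*t), -t^2*exp(3*t) - t*exp(3*t) + exp(3*t)]

Strategy: write B = P · J · P⁻¹ where J is a Jordan canonical form, so e^{tB} = P · e^{tJ} · P⁻¹, and e^{tJ} can be computed block-by-block.

B has Jordan form
J =
  [3, 1, 0]
  [0, 3, 1]
  [0, 0, 3]
(up to reordering of blocks).

Per-block formulas:
  For a 3×3 Jordan block J_3(3): exp(t · J_3(3)) = e^(3t)·(I + t·N + (t^2/2)·N^2), where N is the 3×3 nilpotent shift.

After assembling e^{tJ} and conjugating by P, we get:

e^{tB} =
  [t^2*exp(3*t) - 2*t*exp(3*t) + exp(3*t), -2*t*exp(3*t), -2*t^2*exp(3*t) - 2*t*exp(3*t)]
  [-3*t^2*exp(3*t)/2 + 2*t*exp(3*t), 3*t*exp(3*t) + exp(3*t), 3*t^2*exp(3*t) + 5*t*exp(3*t)]
  [t^2*exp(3*t)/2 - t*exp(3*t), -t*exp(3*t), -t^2*exp(3*t) - t*exp(3*t) + exp(3*t)]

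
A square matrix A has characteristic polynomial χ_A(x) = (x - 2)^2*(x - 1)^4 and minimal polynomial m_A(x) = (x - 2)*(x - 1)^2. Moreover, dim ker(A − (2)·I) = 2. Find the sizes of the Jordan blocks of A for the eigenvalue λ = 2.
Block sizes for λ = 2: [1, 1]

Step 1 — from the characteristic polynomial, algebraic multiplicity of λ = 2 is 2. From dim ker(A − (2)·I) = 2, there are exactly 2 Jordan blocks for λ = 2.
Step 2 — from the minimal polynomial, the factor (x − 2) tells us the largest block for λ = 2 has size 1.
Step 3 — with total size 2, 2 blocks, and largest block 1, the block sizes (in nonincreasing order) are [1, 1].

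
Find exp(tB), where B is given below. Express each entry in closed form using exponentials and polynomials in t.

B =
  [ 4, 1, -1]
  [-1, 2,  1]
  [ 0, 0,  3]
e^{tB} =
  [t*exp(3*t) + exp(3*t), t*exp(3*t), -t*exp(3*t)]
  [-t*exp(3*t), -t*exp(3*t) + exp(3*t), t*exp(3*t)]
  [0, 0, exp(3*t)]

Strategy: write B = P · J · P⁻¹ where J is a Jordan canonical form, so e^{tB} = P · e^{tJ} · P⁻¹, and e^{tJ} can be computed block-by-block.

B has Jordan form
J =
  [3, 1, 0]
  [0, 3, 0]
  [0, 0, 3]
(up to reordering of blocks).

Per-block formulas:
  For a 2×2 Jordan block J_2(3): exp(t · J_2(3)) = e^(3t)·(I + t·N), where N is the 2×2 nilpotent shift.
  For a 1×1 block at λ = 3: exp(t · [3]) = [e^(3t)].

After assembling e^{tJ} and conjugating by P, we get:

e^{tB} =
  [t*exp(3*t) + exp(3*t), t*exp(3*t), -t*exp(3*t)]
  [-t*exp(3*t), -t*exp(3*t) + exp(3*t), t*exp(3*t)]
  [0, 0, exp(3*t)]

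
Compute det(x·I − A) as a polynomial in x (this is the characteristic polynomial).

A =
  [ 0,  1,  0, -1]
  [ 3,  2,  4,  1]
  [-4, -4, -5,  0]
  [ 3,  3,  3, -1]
x^4 + 4*x^3 + 6*x^2 + 4*x + 1

Expanding det(x·I − A) (e.g. by cofactor expansion or by noting that A is similar to its Jordan form J, which has the same characteristic polynomial as A) gives
  χ_A(x) = x^4 + 4*x^3 + 6*x^2 + 4*x + 1
which factors as (x + 1)^4. The eigenvalues (with algebraic multiplicities) are λ = -1 with multiplicity 4.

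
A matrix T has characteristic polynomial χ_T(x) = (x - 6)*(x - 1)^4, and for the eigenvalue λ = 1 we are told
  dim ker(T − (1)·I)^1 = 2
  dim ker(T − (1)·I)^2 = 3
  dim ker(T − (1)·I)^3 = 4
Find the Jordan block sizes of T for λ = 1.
Block sizes for λ = 1: [3, 1]

From the dimensions of kernels of powers, the number of Jordan blocks of size at least j is d_j − d_{j−1} where d_j = dim ker(N^j) (with d_0 = 0). Computing the differences gives [2, 1, 1].
The number of blocks of size exactly k is (#blocks of size ≥ k) − (#blocks of size ≥ k + 1), so the partition is: 1 block(s) of size 1, 1 block(s) of size 3.
In nonincreasing order the block sizes are [3, 1].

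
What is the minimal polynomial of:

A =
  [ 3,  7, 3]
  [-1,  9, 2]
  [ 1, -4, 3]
x^3 - 15*x^2 + 75*x - 125

The characteristic polynomial is χ_A(x) = (x - 5)^3, so the eigenvalues are known. The minimal polynomial is
  m_A(x) = Π_λ (x − λ)^{k_λ}
where k_λ is the size of the *largest* Jordan block for λ (equivalently, the smallest k with (A − λI)^k v = 0 for every generalised eigenvector v of λ).

  λ = 5: largest Jordan block has size 3, contributing (x − 5)^3

So m_A(x) = (x - 5)^3 = x^3 - 15*x^2 + 75*x - 125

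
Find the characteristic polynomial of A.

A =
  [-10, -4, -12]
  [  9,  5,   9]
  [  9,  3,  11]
x^3 - 6*x^2 + 12*x - 8

Expanding det(x·I − A) (e.g. by cofactor expansion or by noting that A is similar to its Jordan form J, which has the same characteristic polynomial as A) gives
  χ_A(x) = x^3 - 6*x^2 + 12*x - 8
which factors as (x - 2)^3. The eigenvalues (with algebraic multiplicities) are λ = 2 with multiplicity 3.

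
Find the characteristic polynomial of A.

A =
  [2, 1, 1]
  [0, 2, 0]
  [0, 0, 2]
x^3 - 6*x^2 + 12*x - 8

Expanding det(x·I − A) (e.g. by cofactor expansion or by noting that A is similar to its Jordan form J, which has the same characteristic polynomial as A) gives
  χ_A(x) = x^3 - 6*x^2 + 12*x - 8
which factors as (x - 2)^3. The eigenvalues (with algebraic multiplicities) are λ = 2 with multiplicity 3.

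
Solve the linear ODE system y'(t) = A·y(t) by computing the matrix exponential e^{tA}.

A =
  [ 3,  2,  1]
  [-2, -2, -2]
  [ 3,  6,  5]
e^{tA} =
  [t*exp(2*t) + exp(2*t), 2*t*exp(2*t), t*exp(2*t)]
  [-2*t*exp(2*t), -4*t*exp(2*t) + exp(2*t), -2*t*exp(2*t)]
  [3*t*exp(2*t), 6*t*exp(2*t), 3*t*exp(2*t) + exp(2*t)]

Strategy: write A = P · J · P⁻¹ where J is a Jordan canonical form, so e^{tA} = P · e^{tJ} · P⁻¹, and e^{tJ} can be computed block-by-block.

A has Jordan form
J =
  [2, 1, 0]
  [0, 2, 0]
  [0, 0, 2]
(up to reordering of blocks).

Per-block formulas:
  For a 1×1 block at λ = 2: exp(t · [2]) = [e^(2t)].
  For a 2×2 Jordan block J_2(2): exp(t · J_2(2)) = e^(2t)·(I + t·N), where N is the 2×2 nilpotent shift.

After assembling e^{tJ} and conjugating by P, we get:

e^{tA} =
  [t*exp(2*t) + exp(2*t), 2*t*exp(2*t), t*exp(2*t)]
  [-2*t*exp(2*t), -4*t*exp(2*t) + exp(2*t), -2*t*exp(2*t)]
  [3*t*exp(2*t), 6*t*exp(2*t), 3*t*exp(2*t) + exp(2*t)]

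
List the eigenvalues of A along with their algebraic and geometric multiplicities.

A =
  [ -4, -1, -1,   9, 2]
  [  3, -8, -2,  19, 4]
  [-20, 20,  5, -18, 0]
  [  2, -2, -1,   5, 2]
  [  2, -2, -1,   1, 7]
λ = -5: alg = 2, geom = 1; λ = 5: alg = 3, geom = 1

Step 1 — factor the characteristic polynomial to read off the algebraic multiplicities:
  χ_A(x) = (x - 5)^3*(x + 5)^2

Step 2 — compute geometric multiplicities via the rank-nullity identity g(λ) = n − rank(A − λI):
  rank(A − (-5)·I) = 4, so dim ker(A − (-5)·I) = n − 4 = 1
  rank(A − (5)·I) = 4, so dim ker(A − (5)·I) = n − 4 = 1

Summary:
  λ = -5: algebraic multiplicity = 2, geometric multiplicity = 1
  λ = 5: algebraic multiplicity = 3, geometric multiplicity = 1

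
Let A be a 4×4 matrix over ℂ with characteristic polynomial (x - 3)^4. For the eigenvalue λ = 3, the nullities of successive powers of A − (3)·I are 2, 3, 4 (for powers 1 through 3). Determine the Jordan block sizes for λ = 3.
Block sizes for λ = 3: [3, 1]

From the dimensions of kernels of powers, the number of Jordan blocks of size at least j is d_j − d_{j−1} where d_j = dim ker(N^j) (with d_0 = 0). Computing the differences gives [2, 1, 1].
The number of blocks of size exactly k is (#blocks of size ≥ k) − (#blocks of size ≥ k + 1), so the partition is: 1 block(s) of size 1, 1 block(s) of size 3.
In nonincreasing order the block sizes are [3, 1].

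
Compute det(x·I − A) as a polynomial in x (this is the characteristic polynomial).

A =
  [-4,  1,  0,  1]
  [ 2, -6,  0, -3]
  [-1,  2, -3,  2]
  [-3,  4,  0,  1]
x^4 + 12*x^3 + 54*x^2 + 108*x + 81

Expanding det(x·I − A) (e.g. by cofactor expansion or by noting that A is similar to its Jordan form J, which has the same characteristic polynomial as A) gives
  χ_A(x) = x^4 + 12*x^3 + 54*x^2 + 108*x + 81
which factors as (x + 3)^4. The eigenvalues (with algebraic multiplicities) are λ = -3 with multiplicity 4.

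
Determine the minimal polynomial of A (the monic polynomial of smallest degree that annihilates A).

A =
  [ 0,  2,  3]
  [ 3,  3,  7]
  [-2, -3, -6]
x^3 + 3*x^2 + 3*x + 1

The characteristic polynomial is χ_A(x) = (x + 1)^3, so the eigenvalues are known. The minimal polynomial is
  m_A(x) = Π_λ (x − λ)^{k_λ}
where k_λ is the size of the *largest* Jordan block for λ (equivalently, the smallest k with (A − λI)^k v = 0 for every generalised eigenvector v of λ).

  λ = -1: largest Jordan block has size 3, contributing (x + 1)^3

So m_A(x) = (x + 1)^3 = x^3 + 3*x^2 + 3*x + 1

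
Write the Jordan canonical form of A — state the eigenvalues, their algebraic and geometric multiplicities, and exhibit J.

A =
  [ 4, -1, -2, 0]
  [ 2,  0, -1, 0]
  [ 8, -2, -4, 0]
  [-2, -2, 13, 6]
J_3(0) ⊕ J_1(6)

The characteristic polynomial is
  det(x·I − A) = x^4 - 6*x^3 = x^3*(x - 6)

Eigenvalues and multiplicities (the geometric multiplicity of λ is n − rank(A − λI), which equals the number of Jordan blocks for λ):
  λ = 0: algebraic multiplicity = 3, geometric multiplicity = 1
  λ = 6: algebraic multiplicity = 1, geometric multiplicity = 1

Determining the block sizes for each eigenvalue:
  λ = 0: one block (gm = 1), so the single block has size am = 3 → block sizes [3]
  λ = 6: one block (gm = 1), so the single block has size am = 1 → block sizes [1]

Assembling the blocks gives a Jordan form
J =
  [0, 1, 0, 0]
  [0, 0, 1, 0]
  [0, 0, 0, 0]
  [0, 0, 0, 6]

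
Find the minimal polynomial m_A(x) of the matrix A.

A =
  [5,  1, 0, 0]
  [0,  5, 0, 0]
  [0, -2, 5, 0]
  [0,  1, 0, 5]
x^2 - 10*x + 25

The characteristic polynomial is χ_A(x) = (x - 5)^4, so the eigenvalues are known. The minimal polynomial is
  m_A(x) = Π_λ (x − λ)^{k_λ}
where k_λ is the size of the *largest* Jordan block for λ (equivalently, the smallest k with (A − λI)^k v = 0 for every generalised eigenvector v of λ).

  λ = 5: largest Jordan block has size 2, contributing (x − 5)^2

So m_A(x) = (x - 5)^2 = x^2 - 10*x + 25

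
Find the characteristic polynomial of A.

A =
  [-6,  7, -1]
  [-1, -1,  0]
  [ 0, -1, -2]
x^3 + 9*x^2 + 27*x + 27

Expanding det(x·I − A) (e.g. by cofactor expansion or by noting that A is similar to its Jordan form J, which has the same characteristic polynomial as A) gives
  χ_A(x) = x^3 + 9*x^2 + 27*x + 27
which factors as (x + 3)^3. The eigenvalues (with algebraic multiplicities) are λ = -3 with multiplicity 3.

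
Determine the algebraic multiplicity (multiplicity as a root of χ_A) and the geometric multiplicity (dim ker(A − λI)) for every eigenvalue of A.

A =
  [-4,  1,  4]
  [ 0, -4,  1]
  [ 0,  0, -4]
λ = -4: alg = 3, geom = 1

Step 1 — factor the characteristic polynomial to read off the algebraic multiplicities:
  χ_A(x) = (x + 4)^3

Step 2 — compute geometric multiplicities via the rank-nullity identity g(λ) = n − rank(A − λI):
  rank(A − (-4)·I) = 2, so dim ker(A − (-4)·I) = n − 2 = 1

Summary:
  λ = -4: algebraic multiplicity = 3, geometric multiplicity = 1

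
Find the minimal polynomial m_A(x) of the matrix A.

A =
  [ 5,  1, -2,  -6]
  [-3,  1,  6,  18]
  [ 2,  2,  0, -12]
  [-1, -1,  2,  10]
x^2 - 8*x + 16

The characteristic polynomial is χ_A(x) = (x - 4)^4, so the eigenvalues are known. The minimal polynomial is
  m_A(x) = Π_λ (x − λ)^{k_λ}
where k_λ is the size of the *largest* Jordan block for λ (equivalently, the smallest k with (A − λI)^k v = 0 for every generalised eigenvector v of λ).

  λ = 4: largest Jordan block has size 2, contributing (x − 4)^2

So m_A(x) = (x - 4)^2 = x^2 - 8*x + 16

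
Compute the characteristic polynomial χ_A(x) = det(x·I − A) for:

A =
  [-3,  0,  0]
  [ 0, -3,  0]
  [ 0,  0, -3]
x^3 + 9*x^2 + 27*x + 27

Expanding det(x·I − A) (e.g. by cofactor expansion or by noting that A is similar to its Jordan form J, which has the same characteristic polynomial as A) gives
  χ_A(x) = x^3 + 9*x^2 + 27*x + 27
which factors as (x + 3)^3. The eigenvalues (with algebraic multiplicities) are λ = -3 with multiplicity 3.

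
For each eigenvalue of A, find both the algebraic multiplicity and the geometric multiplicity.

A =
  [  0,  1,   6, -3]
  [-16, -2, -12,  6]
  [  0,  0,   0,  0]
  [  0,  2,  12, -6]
λ = -4: alg = 2, geom = 1; λ = 0: alg = 2, geom = 2

Step 1 — factor the characteristic polynomial to read off the algebraic multiplicities:
  χ_A(x) = x^2*(x + 4)^2

Step 2 — compute geometric multiplicities via the rank-nullity identity g(λ) = n − rank(A − λI):
  rank(A − (-4)·I) = 3, so dim ker(A − (-4)·I) = n − 3 = 1
  rank(A − (0)·I) = 2, so dim ker(A − (0)·I) = n − 2 = 2

Summary:
  λ = -4: algebraic multiplicity = 2, geometric multiplicity = 1
  λ = 0: algebraic multiplicity = 2, geometric multiplicity = 2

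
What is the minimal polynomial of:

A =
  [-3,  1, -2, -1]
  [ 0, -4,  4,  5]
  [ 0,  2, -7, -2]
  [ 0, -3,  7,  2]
x^3 + 9*x^2 + 27*x + 27

The characteristic polynomial is χ_A(x) = (x + 3)^4, so the eigenvalues are known. The minimal polynomial is
  m_A(x) = Π_λ (x − λ)^{k_λ}
where k_λ is the size of the *largest* Jordan block for λ (equivalently, the smallest k with (A − λI)^k v = 0 for every generalised eigenvector v of λ).

  λ = -3: largest Jordan block has size 3, contributing (x + 3)^3

So m_A(x) = (x + 3)^3 = x^3 + 9*x^2 + 27*x + 27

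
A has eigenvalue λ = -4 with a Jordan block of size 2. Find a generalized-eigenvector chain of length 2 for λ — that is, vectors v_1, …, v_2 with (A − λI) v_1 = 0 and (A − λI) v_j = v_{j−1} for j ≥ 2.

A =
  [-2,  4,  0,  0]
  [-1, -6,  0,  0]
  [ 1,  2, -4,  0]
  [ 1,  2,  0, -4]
A Jordan chain for λ = -4 of length 2:
v_1 = (2, -1, 1, 1)ᵀ
v_2 = (1, 0, 0, 0)ᵀ

Let N = A − (-4)·I. We want v_2 with N^2 v_2 = 0 but N^1 v_2 ≠ 0; then v_{j-1} := N · v_j for j = 2, …, 2.

Pick v_2 = (1, 0, 0, 0)ᵀ.
Then v_1 = N · v_2 = (2, -1, 1, 1)ᵀ.

Sanity check: (A − (-4)·I) v_1 = (0, 0, 0, 0)ᵀ = 0. ✓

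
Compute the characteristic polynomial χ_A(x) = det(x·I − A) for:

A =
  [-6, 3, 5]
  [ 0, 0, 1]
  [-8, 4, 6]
x^3

Expanding det(x·I − A) (e.g. by cofactor expansion or by noting that A is similar to its Jordan form J, which has the same characteristic polynomial as A) gives
  χ_A(x) = x^3
which factors as x^3. The eigenvalues (with algebraic multiplicities) are λ = 0 with multiplicity 3.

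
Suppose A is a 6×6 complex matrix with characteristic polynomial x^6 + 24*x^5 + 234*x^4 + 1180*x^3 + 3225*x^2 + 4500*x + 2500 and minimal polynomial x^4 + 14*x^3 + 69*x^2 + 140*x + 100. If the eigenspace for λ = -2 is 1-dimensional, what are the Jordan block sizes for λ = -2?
Block sizes for λ = -2: [2]

Step 1 — from the characteristic polynomial, algebraic multiplicity of λ = -2 is 2. From dim ker(A − (-2)·I) = 1, there are exactly 1 Jordan blocks for λ = -2.
Step 2 — from the minimal polynomial, the factor (x + 2)^2 tells us the largest block for λ = -2 has size 2.
Step 3 — with total size 2, 1 blocks, and largest block 2, the block sizes (in nonincreasing order) are [2].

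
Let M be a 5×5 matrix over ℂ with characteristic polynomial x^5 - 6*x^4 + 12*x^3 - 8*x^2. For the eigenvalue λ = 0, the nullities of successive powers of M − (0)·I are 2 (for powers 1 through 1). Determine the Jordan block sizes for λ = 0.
Block sizes for λ = 0: [1, 1]

From the dimensions of kernels of powers, the number of Jordan blocks of size at least j is d_j − d_{j−1} where d_j = dim ker(N^j) (with d_0 = 0). Computing the differences gives [2].
The number of blocks of size exactly k is (#blocks of size ≥ k) − (#blocks of size ≥ k + 1), so the partition is: 2 block(s) of size 1.
In nonincreasing order the block sizes are [1, 1].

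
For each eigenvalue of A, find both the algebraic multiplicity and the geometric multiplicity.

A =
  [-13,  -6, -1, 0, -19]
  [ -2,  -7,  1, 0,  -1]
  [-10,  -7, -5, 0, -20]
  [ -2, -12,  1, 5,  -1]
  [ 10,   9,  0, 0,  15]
λ = -5: alg = 3, geom = 1; λ = 5: alg = 2, geom = 2

Step 1 — factor the characteristic polynomial to read off the algebraic multiplicities:
  χ_A(x) = (x - 5)^2*(x + 5)^3

Step 2 — compute geometric multiplicities via the rank-nullity identity g(λ) = n − rank(A − λI):
  rank(A − (-5)·I) = 4, so dim ker(A − (-5)·I) = n − 4 = 1
  rank(A − (5)·I) = 3, so dim ker(A − (5)·I) = n − 3 = 2

Summary:
  λ = -5: algebraic multiplicity = 3, geometric multiplicity = 1
  λ = 5: algebraic multiplicity = 2, geometric multiplicity = 2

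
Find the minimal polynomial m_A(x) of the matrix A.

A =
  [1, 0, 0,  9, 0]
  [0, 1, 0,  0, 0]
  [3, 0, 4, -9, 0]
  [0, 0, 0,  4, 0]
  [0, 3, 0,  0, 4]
x^2 - 5*x + 4

The characteristic polynomial is χ_A(x) = (x - 4)^3*(x - 1)^2, so the eigenvalues are known. The minimal polynomial is
  m_A(x) = Π_λ (x − λ)^{k_λ}
where k_λ is the size of the *largest* Jordan block for λ (equivalently, the smallest k with (A − λI)^k v = 0 for every generalised eigenvector v of λ).

  λ = 1: largest Jordan block has size 1, contributing (x − 1)
  λ = 4: largest Jordan block has size 1, contributing (x − 4)

So m_A(x) = (x - 4)*(x - 1) = x^2 - 5*x + 4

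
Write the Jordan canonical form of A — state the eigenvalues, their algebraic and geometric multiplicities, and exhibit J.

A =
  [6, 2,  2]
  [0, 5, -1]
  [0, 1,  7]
J_2(6) ⊕ J_1(6)

The characteristic polynomial is
  det(x·I − A) = x^3 - 18*x^2 + 108*x - 216 = (x - 6)^3

Eigenvalues and multiplicities (the geometric multiplicity of λ is n − rank(A − λI), which equals the number of Jordan blocks for λ):
  λ = 6: algebraic multiplicity = 3, geometric multiplicity = 2

Determining the block sizes for each eigenvalue:
  λ = 6: 2 blocks summing to 3 forces exactly one block of size 2 and the rest size 1 → block sizes [2, 1]

Assembling the blocks gives a Jordan form
J =
  [6, 1, 0]
  [0, 6, 0]
  [0, 0, 6]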